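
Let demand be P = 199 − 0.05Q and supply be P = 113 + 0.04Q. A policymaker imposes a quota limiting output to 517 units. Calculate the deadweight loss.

Competitive equilibrium: 199 − 0.05Q = 113 + 0.04Q → Q* = 955.5556, P* = 151.2222.
At Q = 517: demand price = 199 − 0.05·517 = 173.15; supply price = 113 + 0.04·517 = 133.68.
ΔQ = 955.5556 − 517 = 438.5556; wedge = 173.15 − 133.68 = 39.47.
The triangle = ½ × 438.5556 × 39.47 = 8654.89.

8654.89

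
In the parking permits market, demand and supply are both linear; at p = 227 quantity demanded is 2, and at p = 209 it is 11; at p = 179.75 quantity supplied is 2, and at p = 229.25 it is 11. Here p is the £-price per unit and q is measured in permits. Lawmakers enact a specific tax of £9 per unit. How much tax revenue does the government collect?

Demand slope = (209 − 227)/(11 − 2) = −2, so p = 231 − 2q.
Supply slope = (229.25 − 179.75)/(11 − 2) = 5.5, so p = 168.75 + 5.5q.
Competitive equilibrium: 231 − 2q = 168.75 + 5.5q → q* = 8.3, p* = 214.4.
With the tax, the buyer price exceeds the seller price by 9: (231 − 2q) − (168.75 + 5.5q) = 9 → q' = 7.1.
Tax revenue = 9 × 7.1 = £63.90.

£63.90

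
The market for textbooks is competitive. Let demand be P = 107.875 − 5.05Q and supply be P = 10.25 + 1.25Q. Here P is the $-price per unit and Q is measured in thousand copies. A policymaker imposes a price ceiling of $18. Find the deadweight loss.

Competitive equilibrium: 107.875 − 5.05Q = 10.25 + 1.25Q → Q* = 15.496, P* = 29.62.
At the ceiling P = 18, quantity supplied = (18 − 10.25)/1.25 = 6.2.
Willingness to pay at Q' = 6.2: 107.875 − 5.05·6.2 = 76.565.
ΔQ = 15.496 − 6.2 = 9.296; wedge = 76.565 − 18 = 58.565.
DWL = ½ × 9.296 × 58.565 = $272.21 thousand.

$272.21 thousand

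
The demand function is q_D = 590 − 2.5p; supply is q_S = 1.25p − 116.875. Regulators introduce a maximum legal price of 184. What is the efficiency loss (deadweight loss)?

In inverse form: demand p = 236 − 0.4q, supply p = 93.5 + 0.8q.
Competitive equilibrium: 236 − 0.4q = 93.5 + 0.8q → q* = 118.75, p* = 188.5.
At the ceiling p = 184, quantity supplied = (184 − 93.5)/0.8 = 113.125.
Willingness to pay at q' = 113.125: 236 − 0.4·113.125 = 190.75.
Δq = 118.75 − 113.125 = 5.625; wedge = 190.75 − 184 = 6.75.
Welfare loss = ½ × 5.625 × 6.75 = 18.98.

18.98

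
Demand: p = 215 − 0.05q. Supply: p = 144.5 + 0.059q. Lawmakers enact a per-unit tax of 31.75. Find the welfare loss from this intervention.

Competitive equilibrium: 215 − 0.05q = 144.5 + 0.059q → q* = 646.789, p* = 182.6606.
With the tax, the buyer price exceeds the seller price by 31.75: (215 − 0.05q) − (144.5 + 0.059q) = 31.75 → q' = 355.5046.
Δq = 646.789 − 355.5046 = 291.2844; the wedge equals the tax, 31.75.
DWL = ½ × 291.2844 × 31.75 = 4624.14.

4624.14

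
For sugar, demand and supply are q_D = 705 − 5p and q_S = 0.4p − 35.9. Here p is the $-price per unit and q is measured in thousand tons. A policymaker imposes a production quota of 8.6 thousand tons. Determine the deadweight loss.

In inverse form: demand p = 141 − 0.2q, supply p = 89.75 + 2.5q.
Competitive equilibrium: 141 − 0.2q = 89.75 + 2.5q → q* = 18.9815, p* = 137.2037.
At q = 8.6: demand price = 141 − 0.2·8.6 = 139.28; supply price = 89.75 + 2.5·8.6 = 111.25.
Δq = 18.9815 − 8.6 = 10.3815; wedge = 139.28 − 111.25 = 28.03.
Welfare loss = ½ × 10.3815 × 28.03 = $145.50 thousand.

$145.50 thousand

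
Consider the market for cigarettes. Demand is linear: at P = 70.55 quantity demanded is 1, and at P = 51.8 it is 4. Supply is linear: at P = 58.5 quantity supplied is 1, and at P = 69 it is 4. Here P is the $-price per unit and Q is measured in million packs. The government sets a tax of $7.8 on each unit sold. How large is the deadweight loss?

$3.12 million

Demand slope = (51.8 − 70.55)/(4 − 1) = −6.25, so P = 76.8 − 6.25Q.
Supply slope = (69 − 58.5)/(4 − 1) = 3.5, so P = 55 + 3.5Q.
Competitive equilibrium: 76.8 − 6.25Q = 55 + 3.5Q → Q* = 2.2359, P* = 62.8256.
With the tax, the buyer price exceeds the seller price by 7.8: (76.8 − 6.25Q) − (55 + 3.5Q) = 7.8 → Q' = 1.4359.
ΔQ = 2.2359 − 1.4359 = 0.8; the wedge equals the tax, 7.8.
Deadweight loss = ½ × 0.8 × 7.8 = $3.12 million.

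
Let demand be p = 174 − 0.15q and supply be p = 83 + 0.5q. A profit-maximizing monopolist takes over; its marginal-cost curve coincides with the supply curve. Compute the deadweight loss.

223.95

Competitive equilibrium: 174 − 0.15q = 83 + 0.5q → q* = 140, p* = 153.
Marginal revenue: MR = 174 − 0.3q. Set MR = MC: 174 − 0.3q = 83 + 0.5q → q_m = 113.75.
Price p_m = 174 − 0.15·113.75 = 156.9375; MC(q_m) = 83 + 0.5·113.75 = 139.875.
Competitive q* = 140, so Δq = 26.25; wedge = 156.9375 − 139.875 = 17.0625.
DWL = ½ × 26.25 × 17.0625 = 223.95.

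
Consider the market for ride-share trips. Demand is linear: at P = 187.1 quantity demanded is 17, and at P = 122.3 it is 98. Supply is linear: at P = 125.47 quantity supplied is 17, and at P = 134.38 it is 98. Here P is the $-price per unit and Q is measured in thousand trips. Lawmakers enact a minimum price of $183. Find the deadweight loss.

Demand slope = (122.3 − 187.1)/(98 − 17) = −0.8, so P = 200.7 − 0.8Q.
Supply slope = (134.38 − 125.47)/(98 − 17) = 0.11, so P = 123.6 + 0.11Q.
Competitive equilibrium: 200.7 − 0.8Q = 123.6 + 0.11Q → Q* = 84.7253, P* = 132.9198.
At the floor P = 183, quantity demanded = (200.7 − 183)/0.8 = 22.125.
Sellers' marginal cost at Q' = 22.125: 123.6 + 0.11·22.125 = 126.0338.
ΔQ = 84.7253 − 22.125 = 62.6003; wedge = 183 − 126.0338 = 56.9662.
DWL = ½ × 62.6003 × 56.9662 = $1783.05 thousand.

$1783.05 thousand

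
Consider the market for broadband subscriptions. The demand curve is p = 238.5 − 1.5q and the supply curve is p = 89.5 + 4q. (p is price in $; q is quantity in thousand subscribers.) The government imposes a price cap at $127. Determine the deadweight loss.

Competitive equilibrium: 238.5 − 1.5q = 89.5 + 4q → q* = 27.0909, p* = 197.8636.
At the ceiling p = 127, quantity supplied = (127 − 89.5)/4 = 9.375.
Willingness to pay at q' = 9.375: 238.5 − 1.5·9.375 = 224.4375.
Δq = 27.0909 − 9.375 = 17.7159; wedge = 224.4375 − 127 = 97.4375.
The triangle = ½ × 17.7159 × 97.4375 = $863.10 thousand.

$863.10 thousand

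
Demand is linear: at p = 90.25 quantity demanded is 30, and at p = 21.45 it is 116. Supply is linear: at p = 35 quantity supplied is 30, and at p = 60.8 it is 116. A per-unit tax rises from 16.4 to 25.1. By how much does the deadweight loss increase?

164.11

Demand slope = (21.45 − 90.25)/(116 − 30) = −0.8, so p = 114.25 − 0.8q.
Supply slope = (60.8 − 35)/(116 − 30) = 0.3, so p = 26 + 0.3q.
Competitive equilibrium: 114.25 − 0.8q = 26 + 0.3q → q* = 80.2273, p* = 50.0682.
For a per-unit tax t: Δq = t/1.1, so DWL = ½·t·(t/1.1) = t²/2.2.
At t = 16.4: DWL = 122.255. At t = 25.1: DWL = 286.368.
Increase = 286.368 − 122.255 = 164.11.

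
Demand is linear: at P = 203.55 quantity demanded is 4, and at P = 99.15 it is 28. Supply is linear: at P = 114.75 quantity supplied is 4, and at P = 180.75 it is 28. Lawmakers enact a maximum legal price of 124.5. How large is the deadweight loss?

Demand slope = (99.15 − 203.55)/(28 − 4) = −4.35, so P = 220.95 − 4.35Q.
Supply slope = (180.75 − 114.75)/(28 − 4) = 2.75, so P = 103.75 + 2.75Q.
Competitive equilibrium: 220.95 − 4.35Q = 103.75 + 2.75Q → Q* = 16.507, P* = 149.1444.
At the ceiling P = 124.5, quantity supplied = (124.5 − 103.75)/2.75 = 7.5455.
Willingness to pay at Q' = 7.5455: 220.95 − 4.35·7.5455 = 188.1271.
ΔQ = 16.507 − 7.5455 = 8.9615; wedge = 188.1271 − 124.5 = 63.6271.
The triangle = ½ × 8.9615 × 63.6271 = 285.10.

285.10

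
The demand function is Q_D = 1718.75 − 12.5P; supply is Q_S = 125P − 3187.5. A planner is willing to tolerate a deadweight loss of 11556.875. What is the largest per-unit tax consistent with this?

In inverse form: demand P = 137.5 − 0.08Q, supply P = 25.5 + 0.008Q.
Competitive equilibrium: 137.5 − 0.08Q = 25.5 + 0.008Q → Q* = 1272.7273, P* = 35.6818.
A tax t gives ΔQ = t/0.088 and wedge t, so DWL = t²/0.176.
t²/0.176 = 11556.875 → t² = 2034.01 → t = 45.1.

45.1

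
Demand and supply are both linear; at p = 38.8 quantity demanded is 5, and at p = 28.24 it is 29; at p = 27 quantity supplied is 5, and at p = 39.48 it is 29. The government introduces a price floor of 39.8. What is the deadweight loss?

101.82

Demand slope = (28.24 − 38.8)/(29 − 5) = −0.44, so p = 41 − 0.44q.
Supply slope = (39.48 − 27)/(29 − 5) = 0.52, so p = 24.4 + 0.52q.
Competitive equilibrium: 41 − 0.44q = 24.4 + 0.52q → q* = 17.2917, p* = 33.3917.
At the floor p = 39.8, quantity demanded = (41 − 39.8)/0.44 = 2.7273.
Sellers' marginal cost at q' = 2.7273: 24.4 + 0.52·2.7273 = 25.8182.
Δq = 17.2917 − 2.7273 = 14.5644; wedge = 39.8 − 25.8182 = 13.9818.
DWL = ½ × 14.5644 × 13.9818 = 101.82.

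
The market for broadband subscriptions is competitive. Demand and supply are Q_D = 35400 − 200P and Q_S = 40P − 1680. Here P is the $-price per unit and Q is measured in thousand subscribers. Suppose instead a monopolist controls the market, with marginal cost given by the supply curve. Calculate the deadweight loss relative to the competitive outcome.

$6198.98 thousand

In inverse form: demand P = 177 − 0.005Q, supply P = 42 + 0.025Q.
Competitive equilibrium: 177 − 0.005Q = 42 + 0.025Q → Q* = 4500, P* = 154.5.
Marginal revenue: MR = 177 − 0.01Q. Set MR = MC: 177 − 0.01Q = 42 + 0.025Q → Q_m = 3857.14286.
Price P_m = 177 − 0.005·3857.14286 = 157.71429; MC(Q_m) = 42 + 0.025·3857.14286 = 138.42857.
Competitive Q* = 4500, so ΔQ = 642.85714; wedge = 157.71429 − 138.42857 = 19.28572.
Welfare loss = ½ × 642.85714 × 19.28572 = $6198.98 thousand.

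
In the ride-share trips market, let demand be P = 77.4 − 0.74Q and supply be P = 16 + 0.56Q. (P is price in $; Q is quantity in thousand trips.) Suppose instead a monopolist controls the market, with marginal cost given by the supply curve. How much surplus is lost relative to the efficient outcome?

$190.79 thousand

Competitive equilibrium: 77.4 − 0.74Q = 16 + 0.56Q → Q* = 47.23077, P* = 42.44923.
Marginal revenue: MR = 77.4 − 1.48Q. Set MR = MC: 77.4 − 1.48Q = 16 + 0.56Q → Q_m = 30.09804.
Price P_m = 77.4 − 0.74·30.09804 = 55.12745; MC(Q_m) = 16 + 0.56·30.09804 = 32.8549.
Competitive Q* = 47.23077, so ΔQ = 17.13273; wedge = 55.12745 − 32.8549 = 22.27255.
The triangle = ½ × 17.13273 × 22.27255 = $190.79 thousand.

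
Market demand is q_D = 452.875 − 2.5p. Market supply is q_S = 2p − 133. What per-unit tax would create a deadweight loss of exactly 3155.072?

75.36

In inverse form: demand p = 181.15 − 0.4q, supply p = 66.5 + 0.5q.
Competitive equilibrium: 181.15 − 0.4q = 66.5 + 0.5q → q* = 127.3889, p* = 130.1944.
A tax t gives Δq = t/0.9 and wedge t, so DWL = t²/1.8.
t²/1.8 = 3155.072 → t² = 5679.1296 → t = 75.36.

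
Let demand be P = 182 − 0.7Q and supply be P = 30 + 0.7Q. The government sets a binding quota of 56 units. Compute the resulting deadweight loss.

Competitive equilibrium: 182 − 0.7Q = 30 + 0.7Q → Q* = 108.5714, P* = 106.
At Q = 56: demand price = 182 − 0.7·56 = 142.8; supply price = 30 + 0.7·56 = 69.2.
ΔQ = 108.5714 − 56 = 52.5714; wedge = 142.8 − 69.2 = 73.6.
Welfare loss = ½ × 52.5714 × 73.6 = 1934.63.

1934.63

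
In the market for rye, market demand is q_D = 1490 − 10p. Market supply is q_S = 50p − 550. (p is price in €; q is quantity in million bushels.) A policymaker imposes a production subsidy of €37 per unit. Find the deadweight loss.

In inverse form: demand p = 149 − 0.1q, supply p = 11 + 0.02q.
Competitive equilibrium: 149 − 0.1q = 11 + 0.02q → q* = 1150, p* = 34.
The subsidy lowers effective supply by 37: p = 0.02q − 26.
New quantity: 149 − 0.1q = 0.02q − 26 → q' = 1458.3333.
Overproduction Δq = 1458.3333 − 1150 = 308.3333; wedge = subsidy = 37.
Deadweight loss = ½ × 308.3333 × 37 = €5704.17 million.

€5704.17 million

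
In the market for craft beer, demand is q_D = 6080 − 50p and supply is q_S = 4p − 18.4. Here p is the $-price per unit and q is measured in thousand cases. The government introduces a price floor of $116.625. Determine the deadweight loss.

$4599.59 thousand

In inverse form: demand p = 121.6 − 0.02q, supply p = 4.6 + 0.25q.
Competitive equilibrium: 121.6 − 0.02q = 4.6 + 0.25q → q* = 433.3333, p* = 112.9333.
At the floor p = 116.625, quantity demanded = (121.6 − 116.625)/0.02 = 248.75.
Sellers' marginal cost at q' = 248.75: 4.6 + 0.25·248.75 = 66.7875.
Δq = 433.3333 − 248.75 = 184.5833; wedge = 116.625 − 66.7875 = 49.8375.
DWL = ½ × 184.5833 × 49.8375 = $4599.59 thousand.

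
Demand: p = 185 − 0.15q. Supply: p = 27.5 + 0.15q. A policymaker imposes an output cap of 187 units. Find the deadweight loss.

Competitive equilibrium: 185 − 0.15q = 27.5 + 0.15q → q* = 525, p* = 106.25.
At q = 187: demand price = 185 − 0.15·187 = 156.95; supply price = 27.5 + 0.15·187 = 55.55.
Δq = 525 − 187 = 338; wedge = 156.95 − 55.55 = 101.4.
The triangle = ½ × 338 × 101.4 = 17136.60.

17136.60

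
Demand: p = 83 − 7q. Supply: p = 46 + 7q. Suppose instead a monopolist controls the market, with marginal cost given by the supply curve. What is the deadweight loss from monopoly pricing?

5.43

Competitive equilibrium: 83 − 7q = 46 + 7q → q* = 2.6429, p* = 64.5.
Marginal revenue: MR = 83 − 14q. Set MR = MC: 83 − 14q = 46 + 7q → q_m = 1.7619.
Price p_m = 83 − 7·1.7619 = 70.6667; MC(q_m) = 46 + 7·1.7619 = 58.3333.
Competitive q* = 2.6429, so Δq = 0.881; wedge = 70.6667 − 58.3333 = 12.3334.
The triangle = ½ × 0.881 × 12.3334 = 5.43.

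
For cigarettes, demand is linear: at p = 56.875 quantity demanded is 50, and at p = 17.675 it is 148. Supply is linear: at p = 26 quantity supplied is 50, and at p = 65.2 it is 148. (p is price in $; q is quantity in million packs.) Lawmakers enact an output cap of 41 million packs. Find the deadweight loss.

$906.07 million

Demand slope = (17.675 − 56.875)/(148 − 50) = −0.4, so p = 76.875 − 0.4q.
Supply slope = (65.2 − 26)/(148 − 50) = 0.4, so p = 6 + 0.4q.
Competitive equilibrium: 76.875 − 0.4q = 6 + 0.4q → q* = 88.5938, p* = 41.4375.
At q = 41: demand price = 76.875 − 0.4·41 = 60.475; supply price = 6 + 0.4·41 = 22.4.
Δq = 88.5938 − 41 = 47.5938; wedge = 60.475 − 22.4 = 38.075.
Deadweight loss = ½ × 47.5938 × 38.075 = $906.07 million.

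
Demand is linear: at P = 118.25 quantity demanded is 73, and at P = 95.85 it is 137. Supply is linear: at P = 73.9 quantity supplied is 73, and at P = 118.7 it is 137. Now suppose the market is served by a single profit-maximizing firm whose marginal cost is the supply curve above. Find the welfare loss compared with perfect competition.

Demand slope = (95.85 − 118.25)/(137 − 73) = −0.35, so P = 143.8 − 0.35Q.
Supply slope = (118.7 − 73.9)/(137 − 73) = 0.7, so P = 22.8 + 0.7Q.
Competitive equilibrium: 143.8 − 0.35Q = 22.8 + 0.7Q → Q* = 115.2381, P* = 103.4667.
Marginal revenue: MR = 143.8 − 0.7Q. Set MR = MC: 143.8 − 0.7Q = 22.8 + 0.7Q → Q_m = 86.4286.
Price P_m = 143.8 − 0.35·86.4286 = 113.55; MC(Q_m) = 22.8 + 0.7·86.4286 = 83.3.
Competitive Q* = 115.2381, so ΔQ = 28.8095; wedge = 113.55 − 83.3 = 30.25.
Deadweight loss = ½ × 28.8095 × 30.25 = 435.74.

435.74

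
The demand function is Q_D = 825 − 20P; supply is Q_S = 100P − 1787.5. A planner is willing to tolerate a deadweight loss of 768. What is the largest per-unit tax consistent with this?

9.6

In inverse form: demand P = 41.25 − 0.05Q, supply P = 17.875 + 0.01Q.
Competitive equilibrium: 41.25 − 0.05Q = 17.875 + 0.01Q → Q* = 389.5833, P* = 21.7708.
A tax t gives ΔQ = t/0.06 and wedge t, so DWL = t²/0.12.
t²/0.12 = 768 → t² = 92.16 → t = 9.6.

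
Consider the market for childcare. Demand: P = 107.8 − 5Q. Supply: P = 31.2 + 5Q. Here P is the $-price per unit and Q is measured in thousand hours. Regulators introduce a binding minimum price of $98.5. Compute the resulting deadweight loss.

$168.20 thousand

Competitive equilibrium: 107.8 − 5Q = 31.2 + 5Q → Q* = 7.66, P* = 69.5.
At the floor P = 98.5, quantity demanded = (107.8 − 98.5)/5 = 1.86.
Sellers' marginal cost at Q' = 1.86: 31.2 + 5·1.86 = 40.5.
ΔQ = 7.66 − 1.86 = 5.8; wedge = 98.5 − 40.5 = 58.
Deadweight loss = ½ × 5.8 × 58 = $168.20 thousand.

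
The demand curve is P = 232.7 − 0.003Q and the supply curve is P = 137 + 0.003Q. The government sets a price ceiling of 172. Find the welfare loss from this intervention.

55040.83

Competitive equilibrium: 232.7 − 0.003Q = 137 + 0.003Q → Q* = 15950, P* = 184.85.
At the ceiling P = 172, quantity supplied = (172 − 137)/0.003 = 11666.6667.
Willingness to pay at Q' = 11666.6667: 232.7 − 0.003·11666.6667 = 197.7.
ΔQ = 15950 − 11666.6667 = 4283.3333; wedge = 197.7 − 172 = 25.7.
Welfare loss = ½ × 4283.3333 × 25.7 = 55040.83.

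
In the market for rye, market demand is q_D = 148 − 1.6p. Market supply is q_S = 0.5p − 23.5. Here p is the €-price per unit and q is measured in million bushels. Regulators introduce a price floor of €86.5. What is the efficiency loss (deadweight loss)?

In inverse form: demand p = 92.5 − 0.625q, supply p = 47 + 2q.
Competitive equilibrium: 92.5 − 0.625q = 47 + 2q → q* = 17.3333, p* = 81.6667.
At the floor p = 86.5, quantity demanded = (92.5 − 86.5)/0.625 = 9.6.
Sellers' marginal cost at q' = 9.6: 47 + 2·9.6 = 66.2.
Δq = 17.3333 − 9.6 = 7.7333; wedge = 86.5 − 66.2 = 20.3.
DWL = ½ × 7.7333 × 20.3 = €78.49 million.

€78.49 million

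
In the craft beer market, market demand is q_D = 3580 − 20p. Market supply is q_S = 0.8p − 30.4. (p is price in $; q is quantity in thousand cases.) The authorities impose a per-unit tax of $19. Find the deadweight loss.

$138.85 thousand

In inverse form: demand p = 179 − 0.05q, supply p = 38 + 1.25q.
Competitive equilibrium: 179 − 0.05q = 38 + 1.25q → q* = 108.4615, p* = 173.5769.
With the tax, the buyer price exceeds the seller price by 19: (179 − 0.05q) − (38 + 1.25q) = 19 → q' = 93.8462.
Δq = 108.4615 − 93.8462 = 14.6153; the wedge equals the tax, 19.
DWL = ½ × 14.6153 × 19 = $138.85 thousand.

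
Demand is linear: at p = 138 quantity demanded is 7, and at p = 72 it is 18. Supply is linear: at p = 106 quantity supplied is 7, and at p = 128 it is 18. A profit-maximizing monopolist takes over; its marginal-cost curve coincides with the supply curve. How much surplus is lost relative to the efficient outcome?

Demand slope = (72 − 138)/(18 − 7) = −6, so p = 180 − 6q.
Supply slope = (128 − 106)/(18 − 7) = 2, so p = 92 + 2q.
Competitive equilibrium: 180 − 6q = 92 + 2q → q* = 11, p* = 114.
Marginal revenue: MR = 180 − 12q. Set MR = MC: 180 − 12q = 92 + 2q → q_m = 6.2857.
Price p_m = 180 − 6·6.2857 = 142.2858; MC(q_m) = 92 + 2·6.2857 = 104.5714.
Competitive q* = 11, so Δq = 4.7143; wedge = 142.2858 − 104.5714 = 37.7144.
The triangle = ½ × 4.7143 × 37.7144 = 88.90.

88.90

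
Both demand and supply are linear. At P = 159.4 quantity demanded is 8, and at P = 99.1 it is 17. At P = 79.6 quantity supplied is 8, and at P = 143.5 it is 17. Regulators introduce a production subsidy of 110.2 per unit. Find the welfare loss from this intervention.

440

Demand slope = (99.1 − 159.4)/(17 − 8) = −6.7, so P = 213 − 6.7Q.
Supply slope = (143.5 − 79.6)/(17 − 8) = 7.1, so P = 22.8 + 7.1Q.
Competitive equilibrium: 213 − 6.7Q = 22.8 + 7.1Q → Q* = 13.7826, P* = 120.6565.
The subsidy lowers effective supply by 110.2: P = 7.1Q − 87.4.
New quantity: 213 − 6.7Q = 7.1Q − 87.4 → Q' = 21.7681.
Overproduction ΔQ = 21.7681 − 13.7826 = 7.9855; wedge = subsidy = 110.2.
DWL = ½ × 7.9855 × 110.2 = 440.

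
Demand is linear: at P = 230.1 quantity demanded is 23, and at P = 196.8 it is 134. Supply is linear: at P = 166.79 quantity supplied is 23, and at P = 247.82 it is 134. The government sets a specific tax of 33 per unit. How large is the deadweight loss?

528.64

Demand slope = (196.8 − 230.1)/(134 − 23) = −0.3, so P = 237 − 0.3Q.
Supply slope = (247.82 − 166.79)/(134 − 23) = 0.73, so P = 150 + 0.73Q.
Competitive equilibrium: 237 − 0.3Q = 150 + 0.73Q → Q* = 84.466, P* = 211.6602.
With the tax, the buyer price exceeds the seller price by 33: (237 − 0.3Q) − (150 + 0.73Q) = 33 → Q' = 52.4272.
ΔQ = 84.466 − 52.4272 = 32.0388; the wedge equals the tax, 33.
Deadweight loss = ½ × 32.0388 × 33 = 528.64.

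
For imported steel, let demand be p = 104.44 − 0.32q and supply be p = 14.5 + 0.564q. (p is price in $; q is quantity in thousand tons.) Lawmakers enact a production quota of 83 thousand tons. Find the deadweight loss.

$155.26 thousand

Competitive equilibrium: 104.44 − 0.32q = 14.5 + 0.564q → q* = 101.7421, p* = 71.8825.
At q = 83: demand price = 104.44 − 0.32·83 = 77.88; supply price = 14.5 + 0.564·83 = 61.312.
Δq = 101.7421 − 83 = 18.7421; wedge = 77.88 − 61.312 = 16.568.
DWL = ½ × 18.7421 × 16.568 = $155.26 thousand.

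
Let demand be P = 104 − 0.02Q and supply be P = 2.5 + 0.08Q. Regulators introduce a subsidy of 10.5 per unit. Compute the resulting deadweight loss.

Competitive equilibrium: 104 − 0.02Q = 2.5 + 0.08Q → Q* = 1015, P* = 83.7.
The subsidy lowers effective supply by 10.5: P = 0.08Q − 8.
New quantity: 104 − 0.02Q = 0.08Q − 8 → Q' = 1120.
Overproduction ΔQ = 1120 − 1015 = 105; wedge = subsidy = 10.5.
Deadweight loss = ½ × 105 × 10.5 = 551.25.

551.25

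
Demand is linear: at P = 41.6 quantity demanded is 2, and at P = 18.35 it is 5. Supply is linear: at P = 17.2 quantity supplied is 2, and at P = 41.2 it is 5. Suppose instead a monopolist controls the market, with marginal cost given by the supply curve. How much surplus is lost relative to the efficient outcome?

10.79

Demand slope = (18.35 − 41.6)/(5 − 2) = −7.75, so P = 57.1 − 7.75Q.
Supply slope = (41.2 − 17.2)/(5 − 2) = 8, so P = 1.2 + 8Q.
Competitive equilibrium: 57.1 − 7.75Q = 1.2 + 8Q → Q* = 3.5492, P* = 29.5937.
Marginal revenue: MR = 57.1 − 15.5Q. Set MR = MC: 57.1 − 15.5Q = 1.2 + 8Q → Q_m = 2.3787.
Price P_m = 57.1 − 7.75·2.3787 = 38.6651; MC(Q_m) = 1.2 + 8·2.3787 = 20.2296.
Competitive Q* = 3.5492, so ΔQ = 1.1705; wedge = 38.6651 − 20.2296 = 18.4355.
The triangle = ½ × 1.1705 × 18.4355 = 10.79.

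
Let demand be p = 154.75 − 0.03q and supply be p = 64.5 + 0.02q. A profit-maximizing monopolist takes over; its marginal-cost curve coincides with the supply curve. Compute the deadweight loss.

11453.99

Competitive equilibrium: 154.75 − 0.03q = 64.5 + 0.02q → q* = 1805, p* = 100.6.
Marginal revenue: MR = 154.75 − 0.06q. Set MR = MC: 154.75 − 0.06q = 64.5 + 0.02q → q_m = 1128.125.
Price p_m = 154.75 − 0.03·1128.125 = 120.90625; MC(q_m) = 64.5 + 0.02·1128.125 = 87.0625.
Competitive q* = 1805, so Δq = 676.875; wedge = 120.90625 − 87.0625 = 33.84375.
Deadweight loss = ½ × 676.875 × 33.84375 = 11453.99.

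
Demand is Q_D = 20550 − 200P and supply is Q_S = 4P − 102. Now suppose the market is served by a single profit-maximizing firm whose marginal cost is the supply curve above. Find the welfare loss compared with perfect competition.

4.33

In inverse form: demand P = 102.75 − 0.005Q, supply P = 25.5 + 0.25Q.
Competitive equilibrium: 102.75 − 0.005Q = 25.5 + 0.25Q → Q* = 302.9412, P* = 101.2353.
Marginal revenue: MR = 102.75 − 0.01Q. Set MR = MC: 102.75 − 0.01Q = 25.5 + 0.25Q → Q_m = 297.1154.
Price P_m = 102.75 − 0.005·297.1154 = 101.2644; MC(Q_m) = 25.5 + 0.25·297.1154 = 99.7789.
Competitive Q* = 302.9412, so ΔQ = 5.8258; wedge = 101.2644 − 99.7789 = 1.4855.
Deadweight loss = ½ × 5.8258 × 1.4855 = 4.33.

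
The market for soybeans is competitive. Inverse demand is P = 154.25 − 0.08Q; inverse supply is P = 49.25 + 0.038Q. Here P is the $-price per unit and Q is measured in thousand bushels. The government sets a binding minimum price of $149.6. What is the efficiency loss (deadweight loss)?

Competitive equilibrium: 154.25 − 0.08Q = 49.25 + 0.038Q → Q* = 889.83051, P* = 83.06356.
At the floor P = 149.6, quantity demanded = (154.25 − 149.6)/0.08 = 58.125.
Sellers' marginal cost at Q' = 58.125: 49.25 + 0.038·58.125 = 51.45875.
ΔQ = 889.83051 − 58.125 = 831.70551; wedge = 149.6 − 51.45875 = 98.14125.
DWL = ½ × 831.70551 × 98.14125 = $40812.31 thousand.

$40812.31 thousand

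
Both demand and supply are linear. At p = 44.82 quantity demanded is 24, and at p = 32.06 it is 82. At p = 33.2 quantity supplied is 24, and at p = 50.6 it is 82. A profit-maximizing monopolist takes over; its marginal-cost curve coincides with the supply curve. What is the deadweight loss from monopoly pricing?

Demand slope = (32.06 − 44.82)/(82 − 24) = −0.22, so p = 50.1 − 0.22q.
Supply slope = (50.6 − 33.2)/(82 − 24) = 0.3, so p = 26 + 0.3q.
Competitive equilibrium: 50.1 − 0.22q = 26 + 0.3q → q* = 46.3462, p* = 39.9038.
Marginal revenue: MR = 50.1 − 0.44q. Set MR = MC: 50.1 − 0.44q = 26 + 0.3q → q_m = 32.5676.
Price p_m = 50.1 − 0.22·32.5676 = 42.9351; MC(q_m) = 26 + 0.3·32.5676 = 35.7703.
Competitive q* = 46.3462, so Δq = 13.7786; wedge = 42.9351 − 35.7703 = 7.1648.
Deadweight loss = ½ × 13.7786 × 7.1648 = 49.36.

49.36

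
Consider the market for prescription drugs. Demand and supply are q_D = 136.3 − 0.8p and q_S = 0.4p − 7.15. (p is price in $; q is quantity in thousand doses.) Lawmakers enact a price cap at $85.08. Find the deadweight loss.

In inverse form: demand p = 170.375 − 1.25q, supply p = 17.875 + 2.5q.
Competitive equilibrium: 170.375 − 1.25q = 17.875 + 2.5q → q* = 40.6667, p* = 119.5417.
At the ceiling p = 85.08, quantity supplied = (85.08 − 17.875)/2.5 = 26.882.
Willingness to pay at q' = 26.882: 170.375 − 1.25·26.882 = 136.7725.
Δq = 40.6667 − 26.882 = 13.7847; wedge = 136.7725 − 85.08 = 51.6925.
DWL = ½ × 13.7847 × 51.6925 = $356.28 thousand.

$356.28 thousand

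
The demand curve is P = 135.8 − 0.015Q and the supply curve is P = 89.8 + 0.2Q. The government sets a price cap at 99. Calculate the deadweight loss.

Competitive equilibrium: 135.8 − 0.015Q = 89.8 + 0.2Q → Q* = 213.9535, P* = 132.5907.
At the ceiling P = 99, quantity supplied = (99 − 89.8)/0.2 = 46.
Willingness to pay at Q' = 46: 135.8 − 0.015·46 = 135.11.
ΔQ = 213.9535 − 46 = 167.9535; wedge = 135.11 − 99 = 36.11.
DWL = ½ × 167.9535 × 36.11 = 3032.40.

3032.40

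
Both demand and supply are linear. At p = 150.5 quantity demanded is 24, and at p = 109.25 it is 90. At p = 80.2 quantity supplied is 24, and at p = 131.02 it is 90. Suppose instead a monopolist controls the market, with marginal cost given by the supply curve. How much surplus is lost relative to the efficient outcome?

369.56

Demand slope = (109.25 − 150.5)/(90 − 24) = −0.625, so p = 165.5 − 0.625q.
Supply slope = (131.02 − 80.2)/(90 − 24) = 0.77, so p = 61.72 + 0.77q.
Competitive equilibrium: 165.5 − 0.625q = 61.72 + 0.77q → q* = 74.3943, p* = 119.0036.
Marginal revenue: MR = 165.5 − 1.25q. Set MR = MC: 165.5 − 1.25q = 61.72 + 0.77q → q_m = 51.3762.
Price p_m = 165.5 − 0.625·51.3762 = 133.3899; MC(q_m) = 61.72 + 0.77·51.3762 = 101.2797.
Competitive q* = 74.3943, so Δq = 23.0181; wedge = 133.3899 − 101.2797 = 32.1102.
DWL = ½ × 23.0181 × 32.1102 = 369.56.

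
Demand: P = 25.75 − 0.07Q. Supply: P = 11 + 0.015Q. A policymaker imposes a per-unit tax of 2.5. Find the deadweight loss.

36.76

Competitive equilibrium: 25.75 − 0.07Q = 11 + 0.015Q → Q* = 173.5294, P* = 13.6029.
With the tax, the buyer price exceeds the seller price by 2.5: (25.75 − 0.07Q) − (11 + 0.015Q) = 2.5 → Q' = 144.1176.
ΔQ = 173.5294 − 144.1176 = 29.4118; the wedge equals the tax, 2.5.
Welfare loss = ½ × 29.4118 × 2.5 = 36.76.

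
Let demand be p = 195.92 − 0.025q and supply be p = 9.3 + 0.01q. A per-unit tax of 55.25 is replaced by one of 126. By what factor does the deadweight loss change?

5.201

Competitive equilibrium: 195.92 − 0.025q = 9.3 + 0.01q → q* = 5332, p* = 62.62.
For a per-unit tax t: Δq = t/0.035, so DWL = ½·t·(t/0.035) = t²/0.07.
At t = 55.25: DWL = 43608.036. At t = 126: DWL = 226800.
Ratio = (126/55.25)² = 5.201.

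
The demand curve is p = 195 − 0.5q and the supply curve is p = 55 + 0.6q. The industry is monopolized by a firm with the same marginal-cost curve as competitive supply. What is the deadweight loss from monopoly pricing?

Competitive equilibrium: 195 − 0.5q = 55 + 0.6q → q* = 127.2727, p* = 131.3636.
Marginal revenue: MR = 195 − q. Set MR = MC: 195 − q = 55 + 0.6q → q_m = 87.5.
Price p_m = 195 − 0.5·87.5 = 151.25; MC(q_m) = 55 + 0.6·87.5 = 107.5.
Competitive q* = 127.2727, so Δq = 39.7727; wedge = 151.25 − 107.5 = 43.75.
DWL = ½ × 39.7727 × 43.75 = 870.03.

870.03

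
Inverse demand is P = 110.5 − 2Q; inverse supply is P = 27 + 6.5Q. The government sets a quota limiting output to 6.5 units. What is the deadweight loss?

Competitive equilibrium: 110.5 − 2Q = 27 + 6.5Q → Q* = 9.8235, P* = 90.8529.
At Q = 6.5: demand price = 110.5 − 2·6.5 = 97.5; supply price = 27 + 6.5·6.5 = 69.25.
ΔQ = 9.8235 − 6.5 = 3.3235; wedge = 97.5 − 69.25 = 28.25.
DWL = ½ × 3.3235 × 28.25 = 46.94.

46.94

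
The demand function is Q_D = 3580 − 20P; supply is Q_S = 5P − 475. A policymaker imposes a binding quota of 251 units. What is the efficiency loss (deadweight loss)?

In inverse form: demand P = 179 − 0.05Q, supply P = 95 + 0.2Q.
Competitive equilibrium: 179 − 0.05Q = 95 + 0.2Q → Q* = 336, P* = 162.2.
At Q = 251: demand price = 179 − 0.05·251 = 166.45; supply price = 95 + 0.2·251 = 145.2.
ΔQ = 336 − 251 = 85; wedge = 166.45 − 145.2 = 21.25.
Deadweight loss = ½ × 85 × 21.25 = 903.125.

903.125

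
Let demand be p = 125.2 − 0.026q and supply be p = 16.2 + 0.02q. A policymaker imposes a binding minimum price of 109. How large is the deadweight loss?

70155.09

Competitive equilibrium: 125.2 − 0.026q = 16.2 + 0.02q → q* = 2369.56522, p* = 63.5913.
At the floor p = 109, quantity demanded = (125.2 − 109)/0.026 = 623.07692.
Sellers' marginal cost at q' = 623.07692: 16.2 + 0.02·623.07692 = 28.66154.
Δq = 2369.56522 − 623.07692 = 1746.4883; wedge = 109 − 28.66154 = 80.33846.
Welfare loss = ½ × 1746.4883 × 80.33846 = 70155.09.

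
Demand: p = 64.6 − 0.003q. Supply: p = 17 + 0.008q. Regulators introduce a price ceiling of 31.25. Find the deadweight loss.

Competitive equilibrium: 64.6 − 0.003q = 17 + 0.008q → q* = 4327.27273, p* = 51.61818.
At the ceiling p = 31.25, quantity supplied = (31.25 − 17)/0.008 = 1781.25.
Willingness to pay at q' = 1781.25: 64.6 − 0.003·1781.25 = 59.25625.
Δq = 4327.27273 − 1781.25 = 2546.02273; wedge = 59.25625 − 31.25 = 28.00625.
Welfare loss = ½ × 2546.02273 × 28.00625 = 35652.27.

35652.27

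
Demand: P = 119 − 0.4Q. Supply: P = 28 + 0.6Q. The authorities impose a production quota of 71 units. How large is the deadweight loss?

Competitive equilibrium: 119 − 0.4Q = 28 + 0.6Q → Q* = 91, P* = 82.6.
At Q = 71: demand price = 119 − 0.4·71 = 90.6; supply price = 28 + 0.6·71 = 70.6.
ΔQ = 91 − 71 = 20; wedge = 90.6 − 70.6 = 20.
Deadweight loss = ½ × 20 × 20 = 200.

200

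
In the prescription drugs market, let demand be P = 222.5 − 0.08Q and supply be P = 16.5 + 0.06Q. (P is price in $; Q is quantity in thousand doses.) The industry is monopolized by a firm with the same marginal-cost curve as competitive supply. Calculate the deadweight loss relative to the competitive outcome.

$20040.61 thousand

Competitive equilibrium: 222.5 − 0.08Q = 16.5 + 0.06Q → Q* = 1471.42857, P* = 104.78571.
Marginal revenue: MR = 222.5 − 0.16Q. Set MR = MC: 222.5 − 0.16Q = 16.5 + 0.06Q → Q_m = 936.36364.
Price P_m = 222.5 − 0.08·936.36364 = 147.59091; MC(Q_m) = 16.5 + 0.06·936.36364 = 72.68182.
Competitive Q* = 1471.42857, so ΔQ = 535.06493; wedge = 147.59091 − 72.68182 = 74.90909.
Deadweight loss = ½ × 535.06493 × 74.90909 = $20040.61 thousand.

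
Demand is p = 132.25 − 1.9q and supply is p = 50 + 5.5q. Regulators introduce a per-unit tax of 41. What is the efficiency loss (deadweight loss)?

113.58

Competitive equilibrium: 132.25 − 1.9q = 50 + 5.5q → q* = 11.1149, p* = 111.1318.
With the tax, the buyer price exceeds the seller price by 41: (132.25 − 1.9q) − (50 + 5.5q) = 41 → q' = 5.5743.
Δq = 11.1149 − 5.5743 = 5.5406; the wedge equals the tax, 41.
DWL = ½ × 5.5406 × 41 = 113.58.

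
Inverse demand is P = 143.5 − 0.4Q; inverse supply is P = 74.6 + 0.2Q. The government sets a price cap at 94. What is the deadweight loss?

95.41

Competitive equilibrium: 143.5 − 0.4Q = 74.6 + 0.2Q → Q* = 114.8333, P* = 97.5667.
At the ceiling P = 94, quantity supplied = (94 − 74.6)/0.2 = 97.
Willingness to pay at Q' = 97: 143.5 − 0.4·97 = 104.7.
ΔQ = 114.8333 − 97 = 17.8333; wedge = 104.7 − 94 = 10.7.
The triangle = ½ × 17.8333 × 10.7 = 95.41.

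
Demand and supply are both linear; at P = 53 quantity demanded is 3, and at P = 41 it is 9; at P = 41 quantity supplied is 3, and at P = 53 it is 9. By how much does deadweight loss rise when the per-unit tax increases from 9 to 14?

14.375

Demand slope = (41 − 53)/(9 − 3) = −2, so P = 59 − 2Q.
Supply slope = (53 − 41)/(9 − 3) = 2, so P = 35 + 2Q.
Competitive equilibrium: 59 − 2Q = 35 + 2Q → Q* = 6, P* = 47.
For a per-unit tax t: ΔQ = t/4, so DWL = ½·t·(t/4) = t²/8.
At t = 9: DWL = 10.125. At t = 14: DWL = 24.5.
Increase = 24.5 − 10.125 = 14.375.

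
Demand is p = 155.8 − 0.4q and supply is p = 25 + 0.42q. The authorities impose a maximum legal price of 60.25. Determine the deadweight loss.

2342.28

Competitive equilibrium: 155.8 − 0.4q = 25 + 0.42q → q* = 159.5122, p* = 91.9951.
At the ceiling p = 60.25, quantity supplied = (60.25 − 25)/0.42 = 83.9286.
Willingness to pay at q' = 83.9286: 155.8 − 0.4·83.9286 = 122.2286.
Δq = 159.5122 − 83.9286 = 75.5836; wedge = 122.2286 − 60.25 = 61.9786.
The triangle = ½ × 75.5836 × 61.9786 = 2342.28.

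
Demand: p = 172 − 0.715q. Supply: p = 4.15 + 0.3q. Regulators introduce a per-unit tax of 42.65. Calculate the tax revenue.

Competitive equilibrium: 172 − 0.715q = 4.15 + 0.3q → q* = 165.3695, p* = 53.7608.
With the tax, the buyer price exceeds the seller price by 42.65: (172 − 0.715q) − (4.15 + 0.3q) = 42.65 → q' = 123.3498.
Tax revenue = 42.65 × 123.3498 = 5260.87.

5260.87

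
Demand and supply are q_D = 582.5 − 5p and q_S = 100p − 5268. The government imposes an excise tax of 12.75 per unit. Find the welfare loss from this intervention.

387.05

In inverse form: demand p = 116.5 − 0.2q, supply p = 52.68 + 0.01q.
Competitive equilibrium: 116.5 − 0.2q = 52.68 + 0.01q → q* = 303.9048, p* = 55.719.
With the tax, the buyer price exceeds the seller price by 12.75: (116.5 − 0.2q) − (52.68 + 0.01q) = 12.75 → q' = 243.1905.
Δq = 303.9048 − 243.1905 = 60.7143; the wedge equals the tax, 12.75.
DWL = ½ × 60.7143 × 12.75 = 387.05.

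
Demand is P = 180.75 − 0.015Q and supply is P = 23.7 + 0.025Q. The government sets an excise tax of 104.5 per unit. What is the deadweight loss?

136503.125

Competitive equilibrium: 180.75 − 0.015Q = 23.7 + 0.025Q → Q* = 3926.25, P* = 121.8563.
With the tax, the buyer price exceeds the seller price by 104.5: (180.75 − 0.015Q) − (23.7 + 0.025Q) = 104.5 → Q' = 1313.75.
ΔQ = 3926.25 − 1313.75 = 2612.5; the wedge equals the tax, 104.5.
The triangle = ½ × 2612.5 × 104.5 = 136503.125.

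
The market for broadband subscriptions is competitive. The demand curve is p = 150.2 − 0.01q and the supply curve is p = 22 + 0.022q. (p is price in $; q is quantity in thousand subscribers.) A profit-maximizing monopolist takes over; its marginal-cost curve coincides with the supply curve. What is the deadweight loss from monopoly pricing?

$14557.86 thousand

Competitive equilibrium: 150.2 − 0.01q = 22 + 0.022q → q* = 4006.25, p* = 110.1375.
Marginal revenue: MR = 150.2 − 0.02q. Set MR = MC: 150.2 − 0.02q = 22 + 0.022q → q_m = 3052.38095.
Price p_m = 150.2 − 0.01·3052.38095 = 119.67619; MC(q_m) = 22 + 0.022·3052.38095 = 89.15238.
Competitive q* = 4006.25, so Δq = 953.86905; wedge = 119.67619 − 89.15238 = 30.52381.
Welfare loss = ½ × 953.86905 × 30.52381 = $14557.86 thousand.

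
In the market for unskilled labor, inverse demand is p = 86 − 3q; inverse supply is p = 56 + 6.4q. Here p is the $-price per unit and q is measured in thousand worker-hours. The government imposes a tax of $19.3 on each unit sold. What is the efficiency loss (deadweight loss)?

$19.81 thousand

Competitive equilibrium: 86 − 3q = 56 + 6.4q → q* = 3.1915, p* = 76.4255.
With the tax, the buyer price exceeds the seller price by 19.3: (86 − 3q) − (56 + 6.4q) = 19.3 → q' = 1.1383.
Δq = 3.1915 − 1.1383 = 2.0532; the wedge equals the tax, 19.3.
The triangle = ½ × 2.0532 × 19.3 = $19.81 thousand.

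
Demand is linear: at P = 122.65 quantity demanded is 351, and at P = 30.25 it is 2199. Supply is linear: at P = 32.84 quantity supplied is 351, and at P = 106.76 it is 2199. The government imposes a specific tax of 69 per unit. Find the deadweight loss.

26450

Demand slope = (30.25 − 122.65)/(2199 − 351) = −0.05, so P = 140.2 − 0.05Q.
Supply slope = (106.76 − 32.84)/(2199 − 351) = 0.04, so P = 18.8 + 0.04Q.
Competitive equilibrium: 140.2 − 0.05Q = 18.8 + 0.04Q → Q* = 1348.8889, P* = 72.7556.
With the tax, the buyer price exceeds the seller price by 69: (140.2 − 0.05Q) − (18.8 + 0.04Q) = 69 → Q' = 582.2222.
ΔQ = 1348.8889 − 582.2222 = 766.6667; the wedge equals the tax, 69.
The triangle = ½ × 766.6667 × 69 = 26450.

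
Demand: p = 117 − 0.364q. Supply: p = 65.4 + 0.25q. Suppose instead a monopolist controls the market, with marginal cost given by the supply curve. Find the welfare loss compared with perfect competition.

300.35

Competitive equilibrium: 117 − 0.364q = 65.4 + 0.25q → q* = 84.0391, p* = 86.4098.
Marginal revenue: MR = 117 − 0.728q. Set MR = MC: 117 − 0.728q = 65.4 + 0.25q → q_m = 52.7607.
Price p_m = 117 − 0.364·52.7607 = 97.7951; MC(q_m) = 65.4 + 0.25·52.7607 = 78.5902.
Competitive q* = 84.0391, so Δq = 31.2784; wedge = 97.7951 − 78.5902 = 19.2049.
The triangle = ½ × 31.2784 × 19.2049 = 300.35.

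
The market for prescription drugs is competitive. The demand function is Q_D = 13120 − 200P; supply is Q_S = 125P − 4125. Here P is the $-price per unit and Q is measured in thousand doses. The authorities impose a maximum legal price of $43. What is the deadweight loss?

$10281.63 thousand

In inverse form: demand P = 65.6 − 0.005Q, supply P = 33 + 0.008Q.
Competitive equilibrium: 65.6 − 0.005Q = 33 + 0.008Q → Q* = 2507.6923, P* = 53.0615.
At the ceiling P = 43, quantity supplied = (43 − 33)/0.008 = 1250.
Willingness to pay at Q' = 1250: 65.6 − 0.005·1250 = 59.35.
ΔQ = 2507.6923 − 1250 = 1257.6923; wedge = 59.35 − 43 = 16.35.
Deadweight loss = ½ × 1257.6923 × 16.35 = $10281.63 thousand.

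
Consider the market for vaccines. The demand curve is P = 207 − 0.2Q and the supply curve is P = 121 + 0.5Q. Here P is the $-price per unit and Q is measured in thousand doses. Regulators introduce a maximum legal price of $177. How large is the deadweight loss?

Competitive equilibrium: 207 − 0.2Q = 121 + 0.5Q → Q* = 122.8571, P* = 182.4286.
At the ceiling P = 177, quantity supplied = (177 − 121)/0.5 = 112.
Willingness to pay at Q' = 112: 207 − 0.2·112 = 184.6.
ΔQ = 122.8571 − 112 = 10.8571; wedge = 184.6 − 177 = 7.6.
DWL = ½ × 10.8571 × 7.6 = $41.26 thousand.

$41.26 thousand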